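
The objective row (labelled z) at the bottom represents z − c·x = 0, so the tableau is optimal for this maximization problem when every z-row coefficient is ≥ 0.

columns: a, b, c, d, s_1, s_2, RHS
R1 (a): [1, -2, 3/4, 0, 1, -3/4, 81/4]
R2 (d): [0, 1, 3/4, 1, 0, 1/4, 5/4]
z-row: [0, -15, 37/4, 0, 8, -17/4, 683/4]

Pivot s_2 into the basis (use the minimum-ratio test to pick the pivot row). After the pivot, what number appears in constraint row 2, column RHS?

Ratio test on column s_2 — row 1: entry -3/4 ≤ 0; row 2: (5/4)/(1/4) = 5. Minimum is 5 at row 2 (d leaves); pivot element 1/4.
Divide row 2 by 1/4; eliminate column s_2 from the other rows.
In the new row 2, the RHS entry is the old entry divided by the pivot: (5/4)/(1/4) = 5.

5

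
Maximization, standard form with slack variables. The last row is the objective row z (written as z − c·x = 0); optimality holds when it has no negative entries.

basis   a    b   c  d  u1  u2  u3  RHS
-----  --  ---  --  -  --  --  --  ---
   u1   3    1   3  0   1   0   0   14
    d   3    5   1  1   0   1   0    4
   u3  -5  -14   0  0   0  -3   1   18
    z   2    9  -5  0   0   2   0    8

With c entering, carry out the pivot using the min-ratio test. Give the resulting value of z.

Ratio test on column c — row 1: 14/3 = 14/3; row 2: 4/1 = 4; row 3: entry 0 ≤ 0. Minimum is 4 at row 2 (d leaves); pivot element 1.
Pivot on row 2; the z-row RHS becomes 8 − (-5)·4 = 28.

28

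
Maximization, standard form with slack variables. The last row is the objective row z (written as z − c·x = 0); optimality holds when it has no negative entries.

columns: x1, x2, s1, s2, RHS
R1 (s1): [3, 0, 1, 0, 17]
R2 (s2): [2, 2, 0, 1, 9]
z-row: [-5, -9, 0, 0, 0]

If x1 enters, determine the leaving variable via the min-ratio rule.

s2

Column x1 entries and ratios — s1: 17/3 = 17/3; s2: 9/2 = 9/2.
Smallest ratio is 9/2 in the row of s2, so s2 leaves.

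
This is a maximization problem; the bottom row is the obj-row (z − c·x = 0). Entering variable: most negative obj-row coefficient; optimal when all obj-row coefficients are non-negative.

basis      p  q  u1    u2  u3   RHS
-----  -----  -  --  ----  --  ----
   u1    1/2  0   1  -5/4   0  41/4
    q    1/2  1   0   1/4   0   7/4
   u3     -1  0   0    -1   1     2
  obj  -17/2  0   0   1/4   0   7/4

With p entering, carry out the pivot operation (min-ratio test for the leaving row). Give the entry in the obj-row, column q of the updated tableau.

Ratio test on column p — row 1: (41/4)/(1/2) = 41/2; row 2: (7/4)/(1/2) = 7/2; row 3: entry -1 ≤ 0. Minimum is 7/2 at row 2 (q leaves); pivot element 1/2.
Divide row 2 by 1/2; eliminate column p from the other rows.
obj-row update in column q: 0 − (-17/2)·2 = 17.

17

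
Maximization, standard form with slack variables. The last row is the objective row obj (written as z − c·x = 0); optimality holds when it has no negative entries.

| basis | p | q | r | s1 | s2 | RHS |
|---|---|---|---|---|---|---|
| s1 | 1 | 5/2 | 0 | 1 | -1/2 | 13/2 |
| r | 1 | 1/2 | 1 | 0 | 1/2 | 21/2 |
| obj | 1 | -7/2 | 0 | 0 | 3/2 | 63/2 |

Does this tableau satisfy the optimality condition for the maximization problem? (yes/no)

The obj-row has a negative entry -7/2 in column q, so it is not optimal.

no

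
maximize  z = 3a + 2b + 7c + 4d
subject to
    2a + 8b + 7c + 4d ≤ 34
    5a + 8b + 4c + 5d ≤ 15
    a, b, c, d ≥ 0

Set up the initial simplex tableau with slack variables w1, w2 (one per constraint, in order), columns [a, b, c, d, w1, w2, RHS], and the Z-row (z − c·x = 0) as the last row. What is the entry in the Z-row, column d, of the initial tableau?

-4

The Z-row carries the negated objective coefficients: the d entry is -4.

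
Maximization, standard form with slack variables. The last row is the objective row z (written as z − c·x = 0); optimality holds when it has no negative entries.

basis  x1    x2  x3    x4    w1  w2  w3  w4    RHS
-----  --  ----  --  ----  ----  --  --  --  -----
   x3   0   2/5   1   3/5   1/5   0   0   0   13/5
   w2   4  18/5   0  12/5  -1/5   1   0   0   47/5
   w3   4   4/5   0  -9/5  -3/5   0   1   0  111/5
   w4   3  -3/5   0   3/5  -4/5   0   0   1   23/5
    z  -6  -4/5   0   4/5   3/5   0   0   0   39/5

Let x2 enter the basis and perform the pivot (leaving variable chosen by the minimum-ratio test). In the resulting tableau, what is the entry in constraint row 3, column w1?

-5/9

Ratio test on column x2 — row 1: (13/5)/(2/5) = 13/2; row 2: (47/5)/(18/5) = 47/18; row 3: (111/5)/(4/5) = 111/4; row 4: entry -3/5 ≤ 0. Minimum is 47/18 at row 2 (w2 leaves); pivot element 18/5.
Divide row 2 by 18/5; eliminate column x2 from the other rows.
Row 3 update in column w1: -3/5 − (4/5)·(-1/18) = -5/9.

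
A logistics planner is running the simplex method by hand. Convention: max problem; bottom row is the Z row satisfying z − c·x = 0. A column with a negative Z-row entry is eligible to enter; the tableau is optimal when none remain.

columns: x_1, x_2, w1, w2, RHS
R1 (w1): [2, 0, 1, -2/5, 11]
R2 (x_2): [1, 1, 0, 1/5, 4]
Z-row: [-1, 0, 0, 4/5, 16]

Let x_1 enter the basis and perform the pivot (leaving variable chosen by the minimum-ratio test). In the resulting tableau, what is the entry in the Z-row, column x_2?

Ratio test on column x_1 — row 1: 11/2 = 11/2; row 2: 4/1 = 4. Minimum is 4 at row 2 (x_2 leaves); pivot element 1.
Divide row 2 by 1; eliminate column x_1 from the other rows.
Z-row update in column x_2: 0 − (-1)·1 = 1.

1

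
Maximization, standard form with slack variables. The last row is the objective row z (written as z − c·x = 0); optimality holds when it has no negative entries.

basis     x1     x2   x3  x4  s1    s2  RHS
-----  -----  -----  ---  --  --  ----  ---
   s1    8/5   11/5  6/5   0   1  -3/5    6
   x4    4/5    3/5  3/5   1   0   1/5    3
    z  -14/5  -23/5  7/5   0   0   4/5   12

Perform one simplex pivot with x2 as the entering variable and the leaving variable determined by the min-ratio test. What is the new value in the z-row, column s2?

Ratio test on column x2 — row 1: 6/(11/5) = 30/11; row 2: 3/(3/5) = 5. Minimum is 30/11 at row 1 (s1 leaves); pivot element 11/5.
Divide row 1 by 11/5; eliminate column x2 from the other rows.
z-row update in column s2: 4/5 − (-23/5)·(-3/11) = -5/11.

-5/11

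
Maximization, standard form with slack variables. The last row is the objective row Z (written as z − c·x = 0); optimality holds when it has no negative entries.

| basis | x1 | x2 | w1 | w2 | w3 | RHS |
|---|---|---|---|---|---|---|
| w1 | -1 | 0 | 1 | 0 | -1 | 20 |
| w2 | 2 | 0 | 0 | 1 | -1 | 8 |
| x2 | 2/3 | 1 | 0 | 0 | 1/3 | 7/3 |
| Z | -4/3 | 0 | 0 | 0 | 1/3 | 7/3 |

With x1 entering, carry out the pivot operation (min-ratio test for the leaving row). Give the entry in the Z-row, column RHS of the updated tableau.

Ratio test on column x1 — row 1: entry -1 ≤ 0; row 2: 8/2 = 4; row 3: (7/3)/(2/3) = 7/2. Minimum is 7/2 at row 3 (x2 leaves); pivot element 2/3.
Divide row 3 by 2/3; eliminate column x1 from the other rows.
Z-row update in column RHS: 7/3 − (-4/3)·(7/2) = 7.

7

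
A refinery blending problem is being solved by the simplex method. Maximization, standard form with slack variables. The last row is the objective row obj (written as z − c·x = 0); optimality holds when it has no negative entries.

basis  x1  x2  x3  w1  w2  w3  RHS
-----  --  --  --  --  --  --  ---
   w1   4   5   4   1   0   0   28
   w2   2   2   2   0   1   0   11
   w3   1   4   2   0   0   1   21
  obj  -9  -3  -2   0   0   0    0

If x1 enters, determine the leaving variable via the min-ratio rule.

Column x1 entries and ratios — w1: 28/4 = 7; w2: 11/2 = 11/2; w3: 21/1 = 21.
Smallest ratio is 11/2 in the row of w2, so w2 leaves.

w2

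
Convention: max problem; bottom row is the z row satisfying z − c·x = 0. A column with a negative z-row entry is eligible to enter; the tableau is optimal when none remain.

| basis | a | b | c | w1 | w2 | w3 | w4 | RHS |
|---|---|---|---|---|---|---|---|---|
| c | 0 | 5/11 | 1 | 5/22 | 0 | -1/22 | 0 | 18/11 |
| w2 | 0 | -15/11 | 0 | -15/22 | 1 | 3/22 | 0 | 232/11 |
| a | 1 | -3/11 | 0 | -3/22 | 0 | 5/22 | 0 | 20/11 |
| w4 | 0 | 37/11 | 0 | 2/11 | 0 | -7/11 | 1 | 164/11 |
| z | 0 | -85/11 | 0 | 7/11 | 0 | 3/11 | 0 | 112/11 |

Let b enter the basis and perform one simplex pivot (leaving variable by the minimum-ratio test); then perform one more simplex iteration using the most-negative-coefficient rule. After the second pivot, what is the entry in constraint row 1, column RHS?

5

Ratio test on column b — row 1: (18/11)/(5/11) = 18/5; row 2: entry -15/11 ≤ 0; row 3: entry -3/11 ≤ 0; row 4: (164/11)/(37/11) = 164/37. Minimum is 18/5 at row 1 (c leaves); pivot element 5/11.
Divide row 1 by 5/11; eliminate column b from the other rows.
Second iteration: most negative z-row entry is -1/2 in column w3, so w3 enters.
Ratio test on column w3 — row 1: entry -1/10 ≤ 0; row 2: entry 0 ≤ 0; row 3: (14/5)/(1/5) = 14; row 4: entry -3/10 ≤ 0. Minimum is 14 at row 3 (a leaves); pivot element 1/5.
Divide row 3 by 1/5; eliminate column w3 from the other rows.
After both pivots, the entry at constraint row 1, column RHS is 5.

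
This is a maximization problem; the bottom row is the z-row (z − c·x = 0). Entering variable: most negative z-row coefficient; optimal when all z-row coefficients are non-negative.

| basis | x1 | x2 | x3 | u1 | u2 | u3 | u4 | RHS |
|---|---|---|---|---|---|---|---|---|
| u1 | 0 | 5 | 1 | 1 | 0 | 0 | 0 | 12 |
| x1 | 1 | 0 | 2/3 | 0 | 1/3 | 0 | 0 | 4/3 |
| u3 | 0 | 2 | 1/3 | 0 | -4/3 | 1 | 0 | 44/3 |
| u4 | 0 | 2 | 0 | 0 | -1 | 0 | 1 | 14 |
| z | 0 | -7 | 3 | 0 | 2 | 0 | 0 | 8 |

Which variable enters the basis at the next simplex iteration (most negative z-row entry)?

Negative z-row entries: x2: -7.
The most negative is -7 in column x2, so x2 enters.

x2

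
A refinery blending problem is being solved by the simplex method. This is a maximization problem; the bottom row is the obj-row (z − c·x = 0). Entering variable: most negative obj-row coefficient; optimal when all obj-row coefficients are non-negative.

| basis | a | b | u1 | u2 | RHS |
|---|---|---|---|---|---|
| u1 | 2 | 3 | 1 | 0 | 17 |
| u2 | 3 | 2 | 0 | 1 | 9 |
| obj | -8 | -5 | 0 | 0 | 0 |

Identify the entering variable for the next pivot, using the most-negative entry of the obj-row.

a

Negative obj-row entries: a: -8, b: -5.
The most negative is -8 in column a, so a enters.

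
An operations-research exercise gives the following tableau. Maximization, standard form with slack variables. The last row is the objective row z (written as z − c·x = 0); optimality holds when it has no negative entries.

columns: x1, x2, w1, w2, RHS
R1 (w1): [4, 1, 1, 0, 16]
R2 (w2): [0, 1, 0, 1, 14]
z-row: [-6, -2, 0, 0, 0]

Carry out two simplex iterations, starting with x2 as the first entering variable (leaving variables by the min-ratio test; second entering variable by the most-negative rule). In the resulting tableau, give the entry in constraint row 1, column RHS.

Ratio test on column x2 — row 1: 16/1 = 16; row 2: 14/1 = 14. Minimum is 14 at row 2 (w2 leaves); pivot element 1.
Divide row 2 by 1; eliminate column x2 from the other rows.
Second iteration: most negative z-row entry is -6 in column x1, so x1 enters.
Ratio test on column x1 — row 1: 2/4 = 1/2; row 2: entry 0 ≤ 0. Minimum is 1/2 at row 1 (w1 leaves); pivot element 4.
Divide row 1 by 4; eliminate column x1 from the other rows.
After both pivots, the entry at constraint row 1, column RHS is 1/2.

1/2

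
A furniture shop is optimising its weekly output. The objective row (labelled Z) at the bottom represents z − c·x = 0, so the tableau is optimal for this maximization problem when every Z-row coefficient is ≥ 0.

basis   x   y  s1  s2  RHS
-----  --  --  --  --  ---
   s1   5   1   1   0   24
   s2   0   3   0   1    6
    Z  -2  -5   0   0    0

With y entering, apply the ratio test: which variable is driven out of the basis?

s2

Column y entries and ratios — s1: 24/1 = 24; s2: 6/3 = 2.
Smallest ratio is 2 in the row of s2, so s2 leaves.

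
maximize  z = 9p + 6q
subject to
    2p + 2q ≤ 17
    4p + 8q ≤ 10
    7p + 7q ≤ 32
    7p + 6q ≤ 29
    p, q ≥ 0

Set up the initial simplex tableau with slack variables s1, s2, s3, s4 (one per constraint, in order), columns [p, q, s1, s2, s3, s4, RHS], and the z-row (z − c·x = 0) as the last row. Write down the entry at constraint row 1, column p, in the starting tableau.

2

Constraint 1 has coefficient 2 on p.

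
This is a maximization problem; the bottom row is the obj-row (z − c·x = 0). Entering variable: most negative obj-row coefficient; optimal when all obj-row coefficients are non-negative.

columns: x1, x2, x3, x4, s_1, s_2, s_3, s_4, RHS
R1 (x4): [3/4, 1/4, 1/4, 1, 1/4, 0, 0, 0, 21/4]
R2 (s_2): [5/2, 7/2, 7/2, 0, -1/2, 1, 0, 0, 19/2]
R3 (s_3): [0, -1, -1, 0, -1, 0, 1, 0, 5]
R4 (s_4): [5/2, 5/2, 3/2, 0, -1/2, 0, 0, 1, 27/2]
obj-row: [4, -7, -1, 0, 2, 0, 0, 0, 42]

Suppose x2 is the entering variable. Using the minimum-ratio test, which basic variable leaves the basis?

Column x2 entries and ratios — x4: (21/4)/(1/4) = 21; s_2: (19/2)/(7/2) = 19/7; s_3: -1 ≤ 0, skip; s_4: (27/2)/(5/2) = 27/5.
Smallest ratio is 19/7 in the row of s_2, so s_2 leaves.

s_2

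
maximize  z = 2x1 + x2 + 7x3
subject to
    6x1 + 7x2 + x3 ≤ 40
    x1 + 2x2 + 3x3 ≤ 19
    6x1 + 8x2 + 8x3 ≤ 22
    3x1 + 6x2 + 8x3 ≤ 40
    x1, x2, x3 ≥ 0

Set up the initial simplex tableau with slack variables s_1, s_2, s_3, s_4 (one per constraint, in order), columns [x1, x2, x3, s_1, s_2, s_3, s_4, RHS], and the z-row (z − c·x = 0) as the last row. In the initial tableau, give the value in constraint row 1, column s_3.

Slack s_3 belongs to constraint 3; its column is the unit vector e_3, so the entry in row 1 is 0.

0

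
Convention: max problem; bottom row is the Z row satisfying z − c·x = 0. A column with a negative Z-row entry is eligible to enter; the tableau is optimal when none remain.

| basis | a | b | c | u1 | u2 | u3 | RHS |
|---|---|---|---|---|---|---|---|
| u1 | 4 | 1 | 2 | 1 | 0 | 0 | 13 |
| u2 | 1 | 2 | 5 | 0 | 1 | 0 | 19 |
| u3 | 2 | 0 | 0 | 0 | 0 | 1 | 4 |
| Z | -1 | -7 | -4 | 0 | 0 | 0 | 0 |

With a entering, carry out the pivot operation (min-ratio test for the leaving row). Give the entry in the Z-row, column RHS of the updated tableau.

2

Ratio test on column a — row 1: 13/4 = 13/4; row 2: 19/1 = 19; row 3: 4/2 = 2. Minimum is 2 at row 3 (u3 leaves); pivot element 2.
Divide row 3 by 2; eliminate column a from the other rows.
Z-row update in column RHS: 0 − (-1)·2 = 2.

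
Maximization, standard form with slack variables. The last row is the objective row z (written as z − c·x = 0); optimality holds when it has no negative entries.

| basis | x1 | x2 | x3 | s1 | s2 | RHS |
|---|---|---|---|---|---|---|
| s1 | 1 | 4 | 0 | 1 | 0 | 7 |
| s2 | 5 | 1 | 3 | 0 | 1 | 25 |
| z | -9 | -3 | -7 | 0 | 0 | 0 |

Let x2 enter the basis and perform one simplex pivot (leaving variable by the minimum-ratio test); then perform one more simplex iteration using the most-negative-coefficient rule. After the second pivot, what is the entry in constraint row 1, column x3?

-3/19

Ratio test on column x2 — row 1: 7/4 = 7/4; row 2: 25/1 = 25. Minimum is 7/4 at row 1 (s1 leaves); pivot element 4.
Divide row 1 by 4; eliminate column x2 from the other rows.
Second iteration: most negative z-row entry is -33/4 in column x1, so x1 enters.
Ratio test on column x1 — row 1: (7/4)/(1/4) = 7; row 2: (93/4)/(19/4) = 93/19. Minimum is 93/19 at row 2 (s2 leaves); pivot element 19/4.
Divide row 2 by 19/4; eliminate column x1 from the other rows.
After both pivots, the entry at constraint row 1, column x3 is -3/19.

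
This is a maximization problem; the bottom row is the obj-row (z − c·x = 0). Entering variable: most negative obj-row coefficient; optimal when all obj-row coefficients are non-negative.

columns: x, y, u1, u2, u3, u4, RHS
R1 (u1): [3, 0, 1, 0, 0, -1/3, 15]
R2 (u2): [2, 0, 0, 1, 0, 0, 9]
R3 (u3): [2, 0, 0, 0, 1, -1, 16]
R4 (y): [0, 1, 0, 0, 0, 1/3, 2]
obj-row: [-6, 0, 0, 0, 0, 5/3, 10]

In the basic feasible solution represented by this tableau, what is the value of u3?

16

u3 is basic (row 3); its value is the RHS of that row, 16.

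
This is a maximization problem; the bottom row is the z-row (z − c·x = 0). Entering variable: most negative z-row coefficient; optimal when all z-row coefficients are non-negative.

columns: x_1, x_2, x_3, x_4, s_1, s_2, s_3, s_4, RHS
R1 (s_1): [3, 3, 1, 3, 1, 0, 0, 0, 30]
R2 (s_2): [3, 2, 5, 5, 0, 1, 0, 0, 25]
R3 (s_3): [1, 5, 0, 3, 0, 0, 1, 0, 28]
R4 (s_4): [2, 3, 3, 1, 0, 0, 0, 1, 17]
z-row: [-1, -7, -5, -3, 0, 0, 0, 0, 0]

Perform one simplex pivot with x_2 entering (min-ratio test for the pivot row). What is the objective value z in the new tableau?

196/5

Ratio test on column x_2 — row 1: 30/3 = 10; row 2: 25/2 = 25/2; row 3: 28/5 = 28/5; row 4: 17/3 = 17/3. Minimum is 28/5 at row 3 (s_3 leaves); pivot element 5.
Pivot on row 3; the z-row RHS becomes 0 − (-7)·(28/5) = 196/5.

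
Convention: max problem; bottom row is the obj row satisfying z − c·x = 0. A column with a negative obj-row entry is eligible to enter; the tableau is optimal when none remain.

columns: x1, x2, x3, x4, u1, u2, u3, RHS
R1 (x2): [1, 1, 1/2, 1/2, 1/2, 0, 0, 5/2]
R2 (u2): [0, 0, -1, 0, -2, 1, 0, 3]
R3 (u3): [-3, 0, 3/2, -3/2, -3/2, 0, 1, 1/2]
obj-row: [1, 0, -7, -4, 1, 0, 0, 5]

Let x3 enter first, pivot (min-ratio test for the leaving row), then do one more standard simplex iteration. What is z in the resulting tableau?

Ratio test on column x3 — row 1: (5/2)/(1/2) = 5; row 2: entry -1 ≤ 0; row 3: (1/2)/(3/2) = 1/3. Minimum is 1/3 at row 3 (u3 leaves); pivot element 3/2.
Pivot on row 3; the obj-row RHS becomes 5 − (-7)·(1/3) = 22/3.
Next entering variable (most negative obj-row entry -13): x1.
Ratio test on column x1 — row 1: (7/3)/2 = 7/6; row 2: entry -2 ≤ 0; row 3: entry -2 ≤ 0. Minimum is 7/6 at row 1 (x2 leaves); pivot element 2.
After the second pivot the obj-row RHS is 22/3 − (-13)·(7/6) = 45/2.

45/2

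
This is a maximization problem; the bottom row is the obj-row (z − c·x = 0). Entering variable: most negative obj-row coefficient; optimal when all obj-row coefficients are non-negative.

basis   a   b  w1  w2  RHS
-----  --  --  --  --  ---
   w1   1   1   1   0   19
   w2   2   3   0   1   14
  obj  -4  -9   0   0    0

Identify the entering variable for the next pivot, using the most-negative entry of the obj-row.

Negative obj-row entries: a: -4, b: -9.
The most negative is -9 in column b, so b enters.

b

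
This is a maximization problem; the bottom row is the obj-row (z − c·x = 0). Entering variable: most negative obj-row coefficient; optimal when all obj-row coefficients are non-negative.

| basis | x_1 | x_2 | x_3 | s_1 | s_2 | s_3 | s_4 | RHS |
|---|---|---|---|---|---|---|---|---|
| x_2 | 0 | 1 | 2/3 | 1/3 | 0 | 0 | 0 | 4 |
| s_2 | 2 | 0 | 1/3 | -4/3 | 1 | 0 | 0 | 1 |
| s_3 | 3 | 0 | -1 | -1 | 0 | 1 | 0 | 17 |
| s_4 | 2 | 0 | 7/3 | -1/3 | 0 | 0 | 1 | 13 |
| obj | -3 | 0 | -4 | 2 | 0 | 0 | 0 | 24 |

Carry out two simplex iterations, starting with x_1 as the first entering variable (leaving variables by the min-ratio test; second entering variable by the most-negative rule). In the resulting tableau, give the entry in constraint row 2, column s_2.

3

Ratio test on column x_1 — row 1: entry 0 ≤ 0; row 2: 1/2 = 1/2; row 3: 17/3 = 17/3; row 4: 13/2 = 13/2. Minimum is 1/2 at row 2 (s_2 leaves); pivot element 2.
Divide row 2 by 2; eliminate column x_1 from the other rows.
Second iteration: most negative obj-row entry is -7/2 in column x_3, so x_3 enters.
Ratio test on column x_3 — row 1: 4/(2/3) = 6; row 2: (1/2)/(1/6) = 3; row 3: entry -3/2 ≤ 0; row 4: 12/2 = 6. Minimum is 3 at row 2 (x_1 leaves); pivot element 1/6.
Divide row 2 by 1/6; eliminate column x_3 from the other rows.
After both pivots, the entry at constraint row 2, column s_2 is 3.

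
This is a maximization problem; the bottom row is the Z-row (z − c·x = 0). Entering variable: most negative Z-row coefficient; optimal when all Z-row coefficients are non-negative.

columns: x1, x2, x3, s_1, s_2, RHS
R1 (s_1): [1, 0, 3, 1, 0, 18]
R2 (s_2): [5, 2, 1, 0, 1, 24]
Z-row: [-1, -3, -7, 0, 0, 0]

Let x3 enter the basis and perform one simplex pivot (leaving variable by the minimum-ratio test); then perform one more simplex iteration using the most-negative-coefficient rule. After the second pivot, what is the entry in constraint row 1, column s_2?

Ratio test on column x3 — row 1: 18/3 = 6; row 2: 24/1 = 24. Minimum is 6 at row 1 (s_1 leaves); pivot element 3.
Divide row 1 by 3; eliminate column x3 from the other rows.
Second iteration: most negative Z-row entry is -3 in column x2, so x2 enters.
Ratio test on column x2 — row 1: entry 0 ≤ 0; row 2: 18/2 = 9. Minimum is 9 at row 2 (s_2 leaves); pivot element 2.
Divide row 2 by 2; eliminate column x2 from the other rows.
After both pivots, the entry at constraint row 1, column s_2 is 0.

0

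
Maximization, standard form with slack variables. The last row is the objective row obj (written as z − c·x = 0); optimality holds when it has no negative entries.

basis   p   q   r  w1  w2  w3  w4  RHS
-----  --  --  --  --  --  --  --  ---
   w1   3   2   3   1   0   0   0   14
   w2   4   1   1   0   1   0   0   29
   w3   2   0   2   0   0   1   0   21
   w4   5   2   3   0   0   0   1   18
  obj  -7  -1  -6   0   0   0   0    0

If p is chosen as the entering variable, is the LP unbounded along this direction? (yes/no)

Column p has positive entries in row(s) 1, 2, 3, 4, so the ratio test bounds it — not unbounded.

no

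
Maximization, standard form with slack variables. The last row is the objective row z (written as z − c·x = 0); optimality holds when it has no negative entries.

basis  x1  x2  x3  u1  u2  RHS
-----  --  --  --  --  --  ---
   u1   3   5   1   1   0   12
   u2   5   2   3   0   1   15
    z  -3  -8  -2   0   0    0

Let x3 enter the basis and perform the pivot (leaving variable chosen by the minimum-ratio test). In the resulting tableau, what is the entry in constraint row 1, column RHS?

7

Ratio test on column x3 — row 1: 12/1 = 12; row 2: 15/3 = 5. Minimum is 5 at row 2 (u2 leaves); pivot element 3.
Divide row 2 by 3; eliminate column x3 from the other rows.
Row 1 update in column RHS: 12 − 1·5 = 7.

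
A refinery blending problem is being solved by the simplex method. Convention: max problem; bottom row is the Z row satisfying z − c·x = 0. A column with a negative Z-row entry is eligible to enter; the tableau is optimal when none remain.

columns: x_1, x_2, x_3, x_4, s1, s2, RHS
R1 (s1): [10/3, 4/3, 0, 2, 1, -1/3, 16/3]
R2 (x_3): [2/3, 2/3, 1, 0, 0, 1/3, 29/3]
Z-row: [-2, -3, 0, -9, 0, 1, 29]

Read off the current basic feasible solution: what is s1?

s1 is basic (row 1); its value is the RHS of that row, 16/3.

16/3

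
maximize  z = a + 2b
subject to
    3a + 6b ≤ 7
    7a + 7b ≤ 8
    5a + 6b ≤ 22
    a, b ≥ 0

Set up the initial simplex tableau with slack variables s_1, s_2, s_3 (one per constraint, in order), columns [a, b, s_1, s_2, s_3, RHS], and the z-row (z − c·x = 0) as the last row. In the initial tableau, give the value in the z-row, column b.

The z-row carries the negated objective coefficients: the b entry is -2.

-2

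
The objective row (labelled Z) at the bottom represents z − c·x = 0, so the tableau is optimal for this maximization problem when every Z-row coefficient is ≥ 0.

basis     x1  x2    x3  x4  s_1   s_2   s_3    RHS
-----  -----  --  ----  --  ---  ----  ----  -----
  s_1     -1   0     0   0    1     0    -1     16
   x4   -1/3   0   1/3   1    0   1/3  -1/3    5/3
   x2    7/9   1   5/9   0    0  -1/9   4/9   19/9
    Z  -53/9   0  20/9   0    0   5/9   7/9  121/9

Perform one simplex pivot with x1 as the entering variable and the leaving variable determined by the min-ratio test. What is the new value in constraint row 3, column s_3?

Ratio test on column x1 — row 1: entry -1 ≤ 0; row 2: entry -1/3 ≤ 0; row 3: (19/9)/(7/9) = 19/7. Minimum is 19/7 at row 3 (x2 leaves); pivot element 7/9.
Divide row 3 by 7/9; eliminate column x1 from the other rows.
In the new row 3, the s_3 entry is the old entry divided by the pivot: (4/9)/(7/9) = 4/7.

4/7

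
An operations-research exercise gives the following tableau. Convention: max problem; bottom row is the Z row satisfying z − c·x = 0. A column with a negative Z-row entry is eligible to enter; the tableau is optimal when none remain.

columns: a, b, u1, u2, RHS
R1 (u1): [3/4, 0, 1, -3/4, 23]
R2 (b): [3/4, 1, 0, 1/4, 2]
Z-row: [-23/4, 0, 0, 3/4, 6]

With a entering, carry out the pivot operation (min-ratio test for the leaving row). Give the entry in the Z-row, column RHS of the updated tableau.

Ratio test on column a — row 1: 23/(3/4) = 92/3; row 2: 2/(3/4) = 8/3. Minimum is 8/3 at row 2 (b leaves); pivot element 3/4.
Divide row 2 by 3/4; eliminate column a from the other rows.
Z-row update in column RHS: 6 − (-23/4)·(8/3) = 64/3.

64/3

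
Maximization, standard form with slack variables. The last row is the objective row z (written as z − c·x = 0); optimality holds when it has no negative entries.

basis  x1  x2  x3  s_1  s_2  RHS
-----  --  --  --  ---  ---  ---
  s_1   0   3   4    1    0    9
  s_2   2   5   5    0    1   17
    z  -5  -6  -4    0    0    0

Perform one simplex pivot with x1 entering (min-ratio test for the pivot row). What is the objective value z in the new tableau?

Ratio test on column x1 — row 1: entry 0 ≤ 0; row 2: 17/2 = 17/2. Minimum is 17/2 at row 2 (s_2 leaves); pivot element 2.
Pivot on row 2; the z-row RHS becomes 0 − (-5)·(17/2) = 85/2.

85/2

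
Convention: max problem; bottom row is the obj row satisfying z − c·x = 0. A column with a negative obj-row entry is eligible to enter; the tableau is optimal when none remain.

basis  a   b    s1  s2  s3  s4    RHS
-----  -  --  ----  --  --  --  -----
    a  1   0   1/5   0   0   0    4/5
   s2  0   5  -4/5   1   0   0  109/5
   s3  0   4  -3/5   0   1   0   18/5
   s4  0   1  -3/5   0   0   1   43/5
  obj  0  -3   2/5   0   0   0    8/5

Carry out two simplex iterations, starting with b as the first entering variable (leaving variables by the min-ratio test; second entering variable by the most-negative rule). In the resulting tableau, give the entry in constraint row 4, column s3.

-1/4

Ratio test on column b — row 1: entry 0 ≤ 0; row 2: (109/5)/5 = 109/25; row 3: (18/5)/4 = 9/10; row 4: (43/5)/1 = 43/5. Minimum is 9/10 at row 3 (s3 leaves); pivot element 4.
Divide row 3 by 4; eliminate column b from the other rows.
Second iteration: most negative obj-row entry is -1/20 in column s1, so s1 enters.
Ratio test on column s1 — row 1: (4/5)/(1/5) = 4; row 2: entry -1/20 ≤ 0; row 3: entry -3/20 ≤ 0; row 4: entry -9/20 ≤ 0. Minimum is 4 at row 1 (a leaves); pivot element 1/5.
Divide row 1 by 1/5; eliminate column s1 from the other rows.
After both pivots, the entry at constraint row 4, column s3 is -1/4.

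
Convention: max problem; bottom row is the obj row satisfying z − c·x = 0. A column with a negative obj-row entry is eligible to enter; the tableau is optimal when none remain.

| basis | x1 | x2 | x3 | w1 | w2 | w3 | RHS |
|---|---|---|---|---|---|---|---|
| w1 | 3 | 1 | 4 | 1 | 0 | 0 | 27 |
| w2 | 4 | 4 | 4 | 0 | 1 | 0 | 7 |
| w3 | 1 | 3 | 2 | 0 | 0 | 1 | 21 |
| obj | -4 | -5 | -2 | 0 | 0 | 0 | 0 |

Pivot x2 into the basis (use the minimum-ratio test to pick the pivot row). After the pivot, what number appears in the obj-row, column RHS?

35/4

Ratio test on column x2 — row 1: 27/1 = 27; row 2: 7/4 = 7/4; row 3: 21/3 = 7. Minimum is 7/4 at row 2 (w2 leaves); pivot element 4.
Divide row 2 by 4; eliminate column x2 from the other rows.
obj-row update in column RHS: 0 − (-5)·(7/4) = 35/4.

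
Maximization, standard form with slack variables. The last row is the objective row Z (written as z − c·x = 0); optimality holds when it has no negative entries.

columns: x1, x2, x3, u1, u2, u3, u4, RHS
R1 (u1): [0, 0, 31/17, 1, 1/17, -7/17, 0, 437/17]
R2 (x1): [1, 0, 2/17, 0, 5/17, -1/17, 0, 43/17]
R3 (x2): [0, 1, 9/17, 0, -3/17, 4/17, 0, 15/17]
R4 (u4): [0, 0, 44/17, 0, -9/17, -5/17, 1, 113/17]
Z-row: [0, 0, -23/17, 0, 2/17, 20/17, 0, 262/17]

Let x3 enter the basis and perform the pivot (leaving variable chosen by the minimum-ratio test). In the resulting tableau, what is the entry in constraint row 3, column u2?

Ratio test on column x3 — row 1: (437/17)/(31/17) = 437/31; row 2: (43/17)/(2/17) = 43/2; row 3: (15/17)/(9/17) = 5/3; row 4: (113/17)/(44/17) = 113/44. Minimum is 5/3 at row 3 (x2 leaves); pivot element 9/17.
Divide row 3 by 9/17; eliminate column x3 from the other rows.
In the new row 3, the u2 entry is the old entry divided by the pivot: (-3/17)/(9/17) = -1/3.

-1/3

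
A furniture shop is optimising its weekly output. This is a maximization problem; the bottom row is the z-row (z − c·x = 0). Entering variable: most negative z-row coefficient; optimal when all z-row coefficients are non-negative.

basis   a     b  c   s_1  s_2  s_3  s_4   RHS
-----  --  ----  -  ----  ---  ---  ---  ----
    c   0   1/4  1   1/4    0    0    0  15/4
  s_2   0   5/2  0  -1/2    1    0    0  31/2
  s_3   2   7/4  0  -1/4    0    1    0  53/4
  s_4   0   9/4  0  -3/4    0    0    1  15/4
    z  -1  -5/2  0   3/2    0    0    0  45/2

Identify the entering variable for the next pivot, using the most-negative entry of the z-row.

b

Negative z-row entries: a: -1, b: -5/2.
The most negative is -5/2 in column b, so b enters.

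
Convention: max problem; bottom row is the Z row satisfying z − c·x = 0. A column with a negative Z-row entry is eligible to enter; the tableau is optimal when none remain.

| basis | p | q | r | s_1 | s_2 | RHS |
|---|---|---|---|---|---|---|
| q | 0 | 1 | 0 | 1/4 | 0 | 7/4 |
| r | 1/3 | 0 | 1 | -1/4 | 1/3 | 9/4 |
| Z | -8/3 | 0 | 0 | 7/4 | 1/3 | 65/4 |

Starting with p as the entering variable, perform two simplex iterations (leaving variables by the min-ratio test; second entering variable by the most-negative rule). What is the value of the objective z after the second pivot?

Ratio test on column p — row 1: entry 0 ≤ 0; row 2: (9/4)/(1/3) = 27/4. Minimum is 27/4 at row 2 (r leaves); pivot element 1/3.
Pivot on row 2; the Z-row RHS becomes 65/4 − (-8/3)·(27/4) = 137/4.
Next entering variable (most negative Z-row entry -1/4): s_1.
Ratio test on column s_1 — row 1: (7/4)/(1/4) = 7; row 2: entry -3/4 ≤ 0. Minimum is 7 at row 1 (q leaves); pivot element 1/4.
After the second pivot the Z-row RHS is 137/4 − (-1/4)·7 = 36.

36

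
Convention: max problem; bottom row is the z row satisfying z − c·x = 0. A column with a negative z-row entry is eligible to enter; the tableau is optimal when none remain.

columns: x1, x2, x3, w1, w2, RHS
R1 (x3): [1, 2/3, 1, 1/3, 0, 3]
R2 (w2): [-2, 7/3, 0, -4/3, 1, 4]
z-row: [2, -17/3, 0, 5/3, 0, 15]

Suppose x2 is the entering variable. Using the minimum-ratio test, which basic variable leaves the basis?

w2

Column x2 entries and ratios — x3: 3/(2/3) = 9/2; w2: 4/(7/3) = 12/7.
Smallest ratio is 12/7 in the row of w2, so w2 leaves.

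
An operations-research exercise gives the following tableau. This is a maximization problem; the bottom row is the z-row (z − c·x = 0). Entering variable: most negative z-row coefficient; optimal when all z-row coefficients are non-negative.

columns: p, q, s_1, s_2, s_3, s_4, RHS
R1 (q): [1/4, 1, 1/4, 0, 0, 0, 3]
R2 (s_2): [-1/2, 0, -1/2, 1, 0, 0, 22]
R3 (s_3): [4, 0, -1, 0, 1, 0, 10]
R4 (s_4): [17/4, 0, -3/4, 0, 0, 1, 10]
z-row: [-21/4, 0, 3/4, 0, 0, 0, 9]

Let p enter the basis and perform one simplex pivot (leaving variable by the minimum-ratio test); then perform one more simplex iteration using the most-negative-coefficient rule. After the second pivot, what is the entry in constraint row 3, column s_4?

Ratio test on column p — row 1: 3/(1/4) = 12; row 2: entry -1/2 ≤ 0; row 3: 10/4 = 5/2; row 4: 10/(17/4) = 40/17. Minimum is 40/17 at row 4 (s_4 leaves); pivot element 17/4.
Divide row 4 by 17/4; eliminate column p from the other rows.
Second iteration: most negative z-row entry is -3/17 in column s_1, so s_1 enters.
Ratio test on column s_1 — row 1: (41/17)/(5/17) = 41/5; row 2: entry -10/17 ≤ 0; row 3: entry -5/17 ≤ 0; row 4: entry -3/17 ≤ 0. Minimum is 41/5 at row 1 (q leaves); pivot element 5/17.
Divide row 1 by 5/17; eliminate column s_1 from the other rows.
After both pivots, the entry at constraint row 3, column s_4 is -1.

-1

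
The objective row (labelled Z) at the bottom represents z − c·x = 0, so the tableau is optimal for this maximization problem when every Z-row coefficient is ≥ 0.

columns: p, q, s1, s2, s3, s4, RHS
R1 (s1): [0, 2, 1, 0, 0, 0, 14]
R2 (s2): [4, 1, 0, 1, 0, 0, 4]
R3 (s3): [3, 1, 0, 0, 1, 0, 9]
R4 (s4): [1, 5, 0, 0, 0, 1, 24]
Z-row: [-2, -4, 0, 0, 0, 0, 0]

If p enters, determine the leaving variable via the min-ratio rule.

s2

Column p entries and ratios — s1: 0 ≤ 0, skip; s2: 4/4 = 1; s3: 9/3 = 3; s4: 24/1 = 24.
Smallest ratio is 1 in the row of s2, so s2 leaves.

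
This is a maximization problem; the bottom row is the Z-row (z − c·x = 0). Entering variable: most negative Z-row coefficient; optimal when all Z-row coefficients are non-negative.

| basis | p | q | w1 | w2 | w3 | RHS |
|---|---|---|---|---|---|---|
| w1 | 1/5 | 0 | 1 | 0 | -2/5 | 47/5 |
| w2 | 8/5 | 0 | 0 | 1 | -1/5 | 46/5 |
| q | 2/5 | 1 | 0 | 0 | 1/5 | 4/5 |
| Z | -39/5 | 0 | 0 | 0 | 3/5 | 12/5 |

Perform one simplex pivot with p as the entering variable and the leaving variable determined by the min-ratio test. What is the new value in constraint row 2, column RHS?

6

Ratio test on column p — row 1: (47/5)/(1/5) = 47; row 2: (46/5)/(8/5) = 23/4; row 3: (4/5)/(2/5) = 2. Minimum is 2 at row 3 (q leaves); pivot element 2/5.
Divide row 3 by 2/5; eliminate column p from the other rows.
Row 2 update in column RHS: 46/5 − (8/5)·2 = 6.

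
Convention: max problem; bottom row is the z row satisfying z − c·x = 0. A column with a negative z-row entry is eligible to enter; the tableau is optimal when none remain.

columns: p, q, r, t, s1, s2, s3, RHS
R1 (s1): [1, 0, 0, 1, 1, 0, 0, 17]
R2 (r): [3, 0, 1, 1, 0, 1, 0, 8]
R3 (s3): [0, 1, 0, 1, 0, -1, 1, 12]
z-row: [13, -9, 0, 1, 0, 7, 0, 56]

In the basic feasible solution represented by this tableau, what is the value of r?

8

r is basic (row 2); its value is the RHS of that row, 8.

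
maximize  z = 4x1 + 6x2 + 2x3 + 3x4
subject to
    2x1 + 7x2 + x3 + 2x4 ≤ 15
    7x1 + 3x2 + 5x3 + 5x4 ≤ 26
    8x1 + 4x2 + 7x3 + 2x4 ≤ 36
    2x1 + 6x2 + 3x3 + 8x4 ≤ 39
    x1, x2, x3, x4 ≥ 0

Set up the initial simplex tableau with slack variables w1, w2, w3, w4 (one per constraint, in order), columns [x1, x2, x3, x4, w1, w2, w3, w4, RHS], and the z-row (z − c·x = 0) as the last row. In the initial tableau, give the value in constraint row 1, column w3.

Slack w3 belongs to constraint 3; its column is the unit vector e_3, so the entry in row 1 is 0.

0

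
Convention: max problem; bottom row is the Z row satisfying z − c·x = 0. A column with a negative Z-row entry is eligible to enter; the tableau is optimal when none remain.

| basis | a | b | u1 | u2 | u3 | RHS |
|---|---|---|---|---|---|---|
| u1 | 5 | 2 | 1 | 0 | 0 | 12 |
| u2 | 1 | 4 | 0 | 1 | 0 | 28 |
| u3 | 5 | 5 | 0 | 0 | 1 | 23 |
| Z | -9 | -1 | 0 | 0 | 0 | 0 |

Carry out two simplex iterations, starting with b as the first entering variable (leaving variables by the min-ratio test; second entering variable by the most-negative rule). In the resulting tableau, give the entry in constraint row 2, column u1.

Ratio test on column b — row 1: 12/2 = 6; row 2: 28/4 = 7; row 3: 23/5 = 23/5. Minimum is 23/5 at row 3 (u3 leaves); pivot element 5.
Divide row 3 by 5; eliminate column b from the other rows.
Second iteration: most negative Z-row entry is -8 in column a, so a enters.
Ratio test on column a — row 1: (14/5)/3 = 14/15; row 2: entry -3 ≤ 0; row 3: (23/5)/1 = 23/5. Minimum is 14/15 at row 1 (u1 leaves); pivot element 3.
Divide row 1 by 3; eliminate column a from the other rows.
After both pivots, the entry at constraint row 2, column u1 is 1.

1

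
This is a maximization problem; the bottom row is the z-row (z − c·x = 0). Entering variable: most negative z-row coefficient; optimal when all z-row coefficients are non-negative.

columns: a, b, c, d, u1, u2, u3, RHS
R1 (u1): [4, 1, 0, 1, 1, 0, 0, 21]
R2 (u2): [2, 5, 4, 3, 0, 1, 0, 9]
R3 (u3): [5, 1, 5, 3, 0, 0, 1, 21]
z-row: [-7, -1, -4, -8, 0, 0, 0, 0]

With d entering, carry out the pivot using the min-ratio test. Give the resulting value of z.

Ratio test on column d — row 1: 21/1 = 21; row 2: 9/3 = 3; row 3: 21/3 = 7. Minimum is 3 at row 2 (u2 leaves); pivot element 3.
Pivot on row 2; the z-row RHS becomes 0 − (-8)·3 = 24.

24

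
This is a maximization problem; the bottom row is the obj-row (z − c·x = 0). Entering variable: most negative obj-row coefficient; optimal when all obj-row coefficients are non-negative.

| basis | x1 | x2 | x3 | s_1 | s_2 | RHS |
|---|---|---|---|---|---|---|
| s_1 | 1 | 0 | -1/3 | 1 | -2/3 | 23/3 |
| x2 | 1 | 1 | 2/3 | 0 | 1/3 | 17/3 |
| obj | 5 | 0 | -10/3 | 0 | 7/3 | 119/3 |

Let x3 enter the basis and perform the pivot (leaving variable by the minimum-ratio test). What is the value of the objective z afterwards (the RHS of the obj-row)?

Ratio test on column x3 — row 1: entry -1/3 ≤ 0; row 2: (17/3)/(2/3) = 17/2. Minimum is 17/2 at row 2 (x2 leaves); pivot element 2/3.
Pivot on row 2; the obj-row RHS becomes 119/3 − (-10/3)·(17/2) = 68.

68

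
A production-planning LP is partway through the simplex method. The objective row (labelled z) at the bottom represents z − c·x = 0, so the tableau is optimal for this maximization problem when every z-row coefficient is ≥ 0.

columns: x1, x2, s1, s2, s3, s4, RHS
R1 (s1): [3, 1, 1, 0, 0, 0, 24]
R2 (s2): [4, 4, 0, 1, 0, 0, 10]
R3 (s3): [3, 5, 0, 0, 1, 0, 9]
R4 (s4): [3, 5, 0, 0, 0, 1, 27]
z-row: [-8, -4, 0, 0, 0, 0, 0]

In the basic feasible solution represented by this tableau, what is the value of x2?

0

x2 is not in the basis, so in the current basic feasible solution x2 = 0.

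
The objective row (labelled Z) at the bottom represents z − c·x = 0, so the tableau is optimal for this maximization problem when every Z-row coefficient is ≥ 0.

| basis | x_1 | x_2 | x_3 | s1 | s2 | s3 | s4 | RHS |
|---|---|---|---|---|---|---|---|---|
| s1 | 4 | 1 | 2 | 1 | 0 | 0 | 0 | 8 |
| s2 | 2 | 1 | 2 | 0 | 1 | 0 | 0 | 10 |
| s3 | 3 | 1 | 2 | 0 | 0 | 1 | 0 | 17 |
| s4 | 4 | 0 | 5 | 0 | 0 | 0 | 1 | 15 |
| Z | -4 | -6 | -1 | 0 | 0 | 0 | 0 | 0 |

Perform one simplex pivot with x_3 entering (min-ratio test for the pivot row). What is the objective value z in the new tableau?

3

Ratio test on column x_3 — row 1: 8/2 = 4; row 2: 10/2 = 5; row 3: 17/2 = 17/2; row 4: 15/5 = 3. Minimum is 3 at row 4 (s4 leaves); pivot element 5.
Pivot on row 4; the Z-row RHS becomes 0 − (-1)·3 = 3.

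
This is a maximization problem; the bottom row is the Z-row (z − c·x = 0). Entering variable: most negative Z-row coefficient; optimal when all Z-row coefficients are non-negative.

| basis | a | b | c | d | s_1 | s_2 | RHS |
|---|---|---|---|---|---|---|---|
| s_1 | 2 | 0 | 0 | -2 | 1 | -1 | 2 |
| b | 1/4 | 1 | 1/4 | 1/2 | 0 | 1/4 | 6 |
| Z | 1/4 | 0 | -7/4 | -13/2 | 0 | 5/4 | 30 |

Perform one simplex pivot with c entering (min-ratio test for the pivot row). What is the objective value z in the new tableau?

Ratio test on column c — row 1: entry 0 ≤ 0; row 2: 6/(1/4) = 24. Minimum is 24 at row 2 (b leaves); pivot element 1/4.
Pivot on row 2; the Z-row RHS becomes 30 − (-7/4)·24 = 72.

72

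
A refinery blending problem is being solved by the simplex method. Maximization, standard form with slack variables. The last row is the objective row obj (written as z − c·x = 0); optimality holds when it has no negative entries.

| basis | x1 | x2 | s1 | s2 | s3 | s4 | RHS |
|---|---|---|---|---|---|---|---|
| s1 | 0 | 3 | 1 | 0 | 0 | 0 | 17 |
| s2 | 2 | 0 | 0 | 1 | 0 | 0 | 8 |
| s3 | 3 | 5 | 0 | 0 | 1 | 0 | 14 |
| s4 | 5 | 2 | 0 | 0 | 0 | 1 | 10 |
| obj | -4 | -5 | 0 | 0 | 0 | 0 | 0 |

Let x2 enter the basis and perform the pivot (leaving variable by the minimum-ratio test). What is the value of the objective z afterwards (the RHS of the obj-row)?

Ratio test on column x2 — row 1: 17/3 = 17/3; row 2: entry 0 ≤ 0; row 3: 14/5 = 14/5; row 4: 10/2 = 5. Minimum is 14/5 at row 3 (s3 leaves); pivot element 5.
Pivot on row 3; the obj-row RHS becomes 0 − (-5)·(14/5) = 14.

14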